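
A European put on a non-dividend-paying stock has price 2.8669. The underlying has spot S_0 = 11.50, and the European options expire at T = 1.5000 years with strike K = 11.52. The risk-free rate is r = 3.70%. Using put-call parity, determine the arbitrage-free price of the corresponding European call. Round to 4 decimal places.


Put-call parity: C - P = S_0 * exp(-qT) - K * exp(-rT).
S_0 * exp(-qT) = 11.5000 * 1.00000000 = 11.50000000
K * exp(-rT) = 11.5200 * 0.94601202 = 10.89805851
C = P + S*exp(-qT) - K*exp(-rT)
C = 2.8669 + 11.50000000 - 10.89805851 = 3.4688

Answer: Call price = 3.4688


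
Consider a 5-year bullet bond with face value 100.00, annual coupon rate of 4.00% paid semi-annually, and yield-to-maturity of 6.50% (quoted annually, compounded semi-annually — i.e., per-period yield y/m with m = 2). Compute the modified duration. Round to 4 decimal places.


Coupon per period c = face * coupon_rate / m = 2.000000
Periods per year m = 2; per-period yield y/m = 0.032500
Number of cashflows N = 10
Cashflows (t years, CF_t, discount factor 1/(1+y/m)^(m*t), PV):
  t = 0.5000: CF_t = 2.000000, DF = 0.968523, PV = 1.937046
  t = 1.0000: CF_t = 2.000000, DF = 0.938037, PV = 1.876074
  t = 1.5000: CF_t = 2.000000, DF = 0.908510, PV = 1.817020
  t = 2.0000: CF_t = 2.000000, DF = 0.879913, PV = 1.759826
  t = 2.5000: CF_t = 2.000000, DF = 0.852216, PV = 1.704432
  t = 3.0000: CF_t = 2.000000, DF = 0.825391, PV = 1.650782
  t = 3.5000: CF_t = 2.000000, DF = 0.799410, PV = 1.598820
  t = 4.0000: CF_t = 2.000000, DF = 0.774247, PV = 1.548494
  t = 4.5000: CF_t = 2.000000, DF = 0.749876, PV = 1.499752
  t = 5.0000: CF_t = 102.000000, DF = 0.726272, PV = 74.079760
Price P = sum_t PV_t = 89.472006
First compute Macaulay numerator sum_t t * PV_t:
  t * PV_t at t = 0.5000: 0.968523
  t * PV_t at t = 1.0000: 1.876074
  t * PV_t at t = 1.5000: 2.725531
  t * PV_t at t = 2.0000: 3.519652
  t * PV_t at t = 2.5000: 4.261080
  t * PV_t at t = 3.0000: 4.952345
  t * PV_t at t = 3.5000: 5.595870
  t * PV_t at t = 4.0000: 6.193976
  t * PV_t at t = 4.5000: 6.748884
  t * PV_t at t = 5.0000: 370.398802
Macaulay duration D = 407.240736 / 89.472006 = 4.551599
Modified duration = D / (1 + y/m) = 4.551599 / (1 + 0.032500) = 4.408329

Answer: Modified duration = 4.4083


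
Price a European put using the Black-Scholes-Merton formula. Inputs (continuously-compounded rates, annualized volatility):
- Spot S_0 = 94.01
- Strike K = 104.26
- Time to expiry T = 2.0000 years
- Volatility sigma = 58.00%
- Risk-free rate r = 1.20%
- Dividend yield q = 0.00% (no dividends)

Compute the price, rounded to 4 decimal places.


Answer: Price = 35.1864

Derivation:
d1 = (ln(S/K) + (r - q + 0.5*sigma^2) * T) / (sigma * sqrt(T)) = 0.31321585
d2 = d1 - sigma * sqrt(T) = -0.50702802
exp(-rT) = 0.97628571; exp(-qT) = 1.00000000
P = K * exp(-rT) * N(-d2) - S_0 * exp(-qT) * N(-d1)
N(-d1) = 0.37705834; N(-d2) = 0.69393242
P = 104.2600 * 0.97628571 * 0.69393242 - 94.0100 * 1.00000000 * 0.37705834 = 35.1864


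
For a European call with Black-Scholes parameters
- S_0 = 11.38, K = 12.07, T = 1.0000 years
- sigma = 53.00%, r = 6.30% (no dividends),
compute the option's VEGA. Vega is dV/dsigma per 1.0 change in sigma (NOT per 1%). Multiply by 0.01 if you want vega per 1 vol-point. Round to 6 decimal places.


Answer: Vega = 4.374135

Derivation:
d1 = 0.2728007426; d2 = -0.2571992574
phi(d1) = 0.3843703816; exp(-qT) = 1.0000000000; exp(-rT) = 0.9389434737
Vega = S * exp(-qT) * phi(d1) * sqrt(T) = 11.3800 * 1.0000000000 * 0.3843703816 * 1.0000000000 = 4.374135


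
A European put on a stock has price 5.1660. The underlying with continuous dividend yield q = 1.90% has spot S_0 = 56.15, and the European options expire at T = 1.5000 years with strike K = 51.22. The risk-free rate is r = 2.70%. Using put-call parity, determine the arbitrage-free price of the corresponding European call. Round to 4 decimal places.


Answer: Call price = 10.5513

Derivation:
Put-call parity: C - P = S_0 * exp(-qT) - K * exp(-rT).
S_0 * exp(-qT) = 56.1500 * 0.97190229 = 54.57231382
K * exp(-rT) = 51.2200 * 0.96030916 = 49.18703541
C = P + S*exp(-qT) - K*exp(-rT)
C = 5.1660 + 54.57231382 - 49.18703541 = 10.5513


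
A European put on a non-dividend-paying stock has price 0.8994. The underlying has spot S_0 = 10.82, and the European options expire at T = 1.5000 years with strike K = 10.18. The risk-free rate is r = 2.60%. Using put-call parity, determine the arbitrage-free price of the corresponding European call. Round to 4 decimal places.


Put-call parity: C - P = S_0 * exp(-qT) - K * exp(-rT).
S_0 * exp(-qT) = 10.8200 * 1.00000000 = 10.82000000
K * exp(-rT) = 10.1800 * 0.96175071 = 9.79062222
C = P + S*exp(-qT) - K*exp(-rT)
C = 0.8994 + 10.82000000 - 9.79062222 = 1.9288

Answer: Call price = 1.9288


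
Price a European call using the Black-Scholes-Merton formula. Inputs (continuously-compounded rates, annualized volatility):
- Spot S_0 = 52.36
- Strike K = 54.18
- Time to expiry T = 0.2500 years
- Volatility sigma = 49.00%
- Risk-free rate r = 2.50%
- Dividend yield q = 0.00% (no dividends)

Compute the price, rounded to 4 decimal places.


Answer: Price = 4.4694

Derivation:
d1 = (ln(S/K) + (r - q + 0.5*sigma^2) * T) / (sigma * sqrt(T)) = 0.00854532
d2 = d1 - sigma * sqrt(T) = -0.23645468
exp(-rT) = 0.99376949; exp(-qT) = 1.00000000
C = S_0 * exp(-qT) * N(d1) - K * exp(-rT) * N(d2)
N(d1) = 0.50340905; N(d2) = 0.40653994
C = 52.3600 * 1.00000000 * 0.50340905 - 54.1800 * 0.99376949 * 0.40653994 = 4.4694


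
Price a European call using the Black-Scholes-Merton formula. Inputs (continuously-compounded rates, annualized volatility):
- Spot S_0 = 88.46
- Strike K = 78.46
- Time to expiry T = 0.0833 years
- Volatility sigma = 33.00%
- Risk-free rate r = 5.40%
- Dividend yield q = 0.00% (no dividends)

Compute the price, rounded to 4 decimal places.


Answer: Price = 10.7072

Derivation:
d1 = (ln(S/K) + (r - q + 0.5*sigma^2) * T) / (sigma * sqrt(T)) = 1.35437160
d2 = d1 - sigma * sqrt(T) = 1.25912786
exp(-rT) = 0.99551190; exp(-qT) = 1.00000000
C = S_0 * exp(-qT) * N(d1) - K * exp(-rT) * N(d2)
N(d1) = 0.91219107; N(d2) = 0.89600792
C = 88.4600 * 1.00000000 * 0.91219107 - 78.4600 * 0.99551190 * 0.89600792 = 10.7072


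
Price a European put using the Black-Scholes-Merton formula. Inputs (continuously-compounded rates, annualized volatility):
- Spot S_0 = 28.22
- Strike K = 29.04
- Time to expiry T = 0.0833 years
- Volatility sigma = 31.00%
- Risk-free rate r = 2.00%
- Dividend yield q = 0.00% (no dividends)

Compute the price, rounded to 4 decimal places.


Answer: Price = 1.4526

Derivation:
d1 = (ln(S/K) + (r - q + 0.5*sigma^2) * T) / (sigma * sqrt(T)) = -0.25678240
d2 = d1 - sigma * sqrt(T) = -0.34625379
exp(-rT) = 0.99833539; exp(-qT) = 1.00000000
P = K * exp(-rT) * N(-d2) - S_0 * exp(-qT) * N(-d1)
N(-d1) = 0.60132662; N(-d2) = 0.63542400
P = 29.0400 * 0.99833539 * 0.63542400 - 28.2200 * 1.00000000 * 0.60132662 = 1.4526


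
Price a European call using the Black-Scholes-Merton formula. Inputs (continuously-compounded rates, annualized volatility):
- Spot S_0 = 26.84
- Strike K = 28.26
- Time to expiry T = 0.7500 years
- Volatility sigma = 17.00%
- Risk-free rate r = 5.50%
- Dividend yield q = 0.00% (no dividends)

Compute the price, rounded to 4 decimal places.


d1 = (ln(S/K) + (r - q + 0.5*sigma^2) * T) / (sigma * sqrt(T)) = 0.00362328
d2 = d1 - sigma * sqrt(T) = -0.14360104
exp(-rT) = 0.95958920; exp(-qT) = 1.00000000
C = S_0 * exp(-qT) * N(d1) - K * exp(-rT) * N(d2)
N(d1) = 0.50144548; N(d2) = 0.44290776
C = 26.8400 * 1.00000000 * 0.50144548 - 28.2600 * 0.95958920 * 0.44290776 = 1.4480

Answer: Price = 1.4480


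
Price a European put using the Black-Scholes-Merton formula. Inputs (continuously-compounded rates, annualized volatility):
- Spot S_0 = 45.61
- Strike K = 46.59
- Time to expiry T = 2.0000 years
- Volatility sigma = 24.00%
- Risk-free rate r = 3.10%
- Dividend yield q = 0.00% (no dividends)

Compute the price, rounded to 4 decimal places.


d1 = (ln(S/K) + (r - q + 0.5*sigma^2) * T) / (sigma * sqrt(T)) = 0.28974014
d2 = d1 - sigma * sqrt(T) = -0.04967111
exp(-rT) = 0.93988289; exp(-qT) = 1.00000000
P = K * exp(-rT) * N(-d2) - S_0 * exp(-qT) * N(-d1)
N(-d1) = 0.38600752; N(-d2) = 0.51980776
P = 46.5900 * 0.93988289 * 0.51980776 - 45.6100 * 1.00000000 * 0.38600752 = 5.1561

Answer: Price = 5.1561


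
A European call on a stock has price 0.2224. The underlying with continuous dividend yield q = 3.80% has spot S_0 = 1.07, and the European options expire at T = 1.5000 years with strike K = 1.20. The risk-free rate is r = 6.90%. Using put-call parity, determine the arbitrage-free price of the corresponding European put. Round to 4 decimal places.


Put-call parity: C - P = S_0 * exp(-qT) - K * exp(-rT).
S_0 * exp(-qT) = 1.0700 * 0.94459407 = 1.01071565
K * exp(-rT) = 1.2000 * 0.90167602 = 1.08201123
P = C - S*exp(-qT) + K*exp(-rT)
P = 0.2224 - 1.01071565 + 1.08201123 = 0.2937

Answer: Put price = 0.2937


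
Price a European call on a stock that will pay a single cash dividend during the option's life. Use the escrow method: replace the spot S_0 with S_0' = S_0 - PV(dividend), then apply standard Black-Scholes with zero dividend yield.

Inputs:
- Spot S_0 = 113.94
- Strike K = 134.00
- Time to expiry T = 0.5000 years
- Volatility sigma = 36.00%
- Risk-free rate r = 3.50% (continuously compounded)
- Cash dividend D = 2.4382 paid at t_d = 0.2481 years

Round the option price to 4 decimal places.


Answer: Price = 4.7514

Derivation:
PV(D) = D * exp(-r * t_d) = 2.4382 * 0.99135409 = 2.41711955
S_0' = S_0 - PV(D) = 113.9400 - 2.41711955 = 111.52288045
d1 = (ln(S_0'/K) + (r + sigma^2/2)*T) / (sigma*sqrt(T)) = -0.52526258
d2 = d1 - sigma*sqrt(T) = -0.77982102
exp(-rT) = 0.98265224
N(d1) = 0.29970033; N(d2) = 0.21774811
C = S_0' * N(d1) - K * exp(-rT) * N(d2) = 111.52288045 * 0.29970033 - 134.0000 * 0.98265224 * 0.21774811 = 4.7514


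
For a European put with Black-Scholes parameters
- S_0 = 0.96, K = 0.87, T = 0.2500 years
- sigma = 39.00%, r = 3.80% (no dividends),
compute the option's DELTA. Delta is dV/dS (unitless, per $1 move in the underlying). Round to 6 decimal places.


Answer: Delta = -0.257511

Derivation:
d1 = 0.6510388349; d2 = 0.4560388349
phi(d1) = 0.3227541744; exp(-qT) = 1.0000000000; exp(-rT) = 0.9905449824
N(-d1) = 0.2575107091
Delta = -exp(-qT) * N(-d1) = -1.0000000000 * 0.2575107091 = -0.257511


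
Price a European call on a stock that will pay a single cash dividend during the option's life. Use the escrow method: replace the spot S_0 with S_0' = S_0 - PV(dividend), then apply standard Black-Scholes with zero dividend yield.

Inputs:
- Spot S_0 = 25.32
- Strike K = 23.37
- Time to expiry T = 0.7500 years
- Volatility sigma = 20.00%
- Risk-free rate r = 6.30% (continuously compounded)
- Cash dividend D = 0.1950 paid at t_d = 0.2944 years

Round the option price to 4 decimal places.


PV(D) = D * exp(-r * t_d) = 0.1950 * 0.98162374 = 0.19141663
S_0' = S_0 - PV(D) = 25.3200 - 0.19141663 = 25.12858337
d1 = (ln(S_0'/K) + (r + sigma^2/2)*T) / (sigma*sqrt(T)) = 0.77828450
d2 = d1 - sigma*sqrt(T) = 0.60507942
exp(-rT) = 0.95384891
N(d1) = 0.78179934; N(d2) = 0.72743689
C = S_0' * N(d1) - K * exp(-rT) * N(d2) = 25.12858337 * 0.78179934 - 23.3700 * 0.95384891 * 0.72743689 = 3.4299

Answer: Price = 3.4299


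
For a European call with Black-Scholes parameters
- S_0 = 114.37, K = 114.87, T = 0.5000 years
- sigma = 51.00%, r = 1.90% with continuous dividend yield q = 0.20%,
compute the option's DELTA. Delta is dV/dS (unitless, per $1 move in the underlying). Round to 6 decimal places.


d1 = 0.1917860839; d2 = -0.1688383745
phi(d1) = 0.3916724073; exp(-qT) = 0.9990004998; exp(-rT) = 0.9905449824
N(d1) = 0.5760451140
Delta = exp(-qT) * N(d1) = 0.9990004998 * 0.5760451140 = 0.575469

Answer: Delta = 0.575469


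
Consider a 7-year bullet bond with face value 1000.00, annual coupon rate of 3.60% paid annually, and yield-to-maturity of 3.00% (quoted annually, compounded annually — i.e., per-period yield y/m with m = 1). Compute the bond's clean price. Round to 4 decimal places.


Answer: Price = 1037.3817

Derivation:
Coupon per period c = face * coupon_rate / m = 36.000000
Periods per year m = 1; per-period yield y/m = 0.030000
Number of cashflows N = 7
Cashflows (t years, CF_t, discount factor 1/(1+y/m)^(m*t), PV):
  t = 1.0000: CF_t = 36.000000, DF = 0.970874, PV = 34.951456
  t = 2.0000: CF_t = 36.000000, DF = 0.942596, PV = 33.933453
  t = 3.0000: CF_t = 36.000000, DF = 0.915142, PV = 32.945100
  t = 4.0000: CF_t = 36.000000, DF = 0.888487, PV = 31.985534
  t = 5.0000: CF_t = 36.000000, DF = 0.862609, PV = 31.053916
  t = 6.0000: CF_t = 36.000000, DF = 0.837484, PV = 30.149433
  t = 7.0000: CF_t = 1036.000000, DF = 0.813092, PV = 842.362806
Price P = sum_t PV_t = 1037.381698


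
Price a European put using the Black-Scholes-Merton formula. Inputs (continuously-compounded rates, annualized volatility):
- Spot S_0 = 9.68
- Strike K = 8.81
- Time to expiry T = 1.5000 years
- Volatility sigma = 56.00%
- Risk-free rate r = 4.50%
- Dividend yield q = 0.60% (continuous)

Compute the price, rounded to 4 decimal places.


Answer: Price = 1.7695

Derivation:
d1 = (ln(S/K) + (r - q + 0.5*sigma^2) * T) / (sigma * sqrt(T)) = 0.56553245
d2 = d1 - sigma * sqrt(T) = -0.12032468
exp(-rT) = 0.93472772; exp(-qT) = 0.99104038
P = K * exp(-rT) * N(-d2) - S_0 * exp(-qT) * N(-d1)
N(-d1) = 0.28585583; N(-d2) = 0.54788702
P = 8.8100 * 0.93472772 * 0.54788702 - 9.6800 * 0.99104038 * 0.28585583 = 1.7695


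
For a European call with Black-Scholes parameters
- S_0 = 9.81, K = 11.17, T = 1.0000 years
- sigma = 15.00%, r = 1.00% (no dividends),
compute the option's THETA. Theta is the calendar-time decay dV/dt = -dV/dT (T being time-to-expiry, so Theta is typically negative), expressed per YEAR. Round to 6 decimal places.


Answer: Theta = -0.247004

Derivation:
d1 = -0.7238622634; d2 = -0.8738622634
phi(d1) = 0.3069940780; exp(-qT) = 1.0000000000; exp(-rT) = 0.9900498337
Theta = -S*exp(-qT)*phi(d1)*sigma/(2*sqrt(T)) - r*K*exp(-rT)*N(d2) + q*S*exp(-qT)*N(d1)
N(d1) = 0.2345751498; N(d2) = 0.1910966338; sqrt(T) = 1.0000000000
Term 1 = -9.8100 * 1.0000000000 * 0.3069940780 * 0.1500 / (2 * 1.0000000000) = -0.2258708929
Term 2 = -0.0100 * 11.1700 * 0.9900498337 * 0.1910966338 = -0.0211331028
Term 3 = 0 (no dividend yield, q = 0)
Theta = -0.2258708929 + (-0.0211331028) + (0.0000000000) = -0.247004


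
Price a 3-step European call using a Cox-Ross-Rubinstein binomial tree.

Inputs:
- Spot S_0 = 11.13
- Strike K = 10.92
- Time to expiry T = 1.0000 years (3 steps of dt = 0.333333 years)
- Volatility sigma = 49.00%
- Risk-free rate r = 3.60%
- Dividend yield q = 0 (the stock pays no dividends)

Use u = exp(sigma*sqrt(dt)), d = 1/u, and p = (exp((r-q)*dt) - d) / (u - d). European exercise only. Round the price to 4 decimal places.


Answer: Price = V(0,0) = 2.5765

Derivation:
dt = T/N = 0.333333
u = exp(sigma*sqrt(dt)) = 1.326975; d = 1/u = 0.753594
p = (exp((r-q)*dt) - d) / (u - d) = 0.450797
Discount per step: exp(-r*dt) = 0.988072
Stock lattice S(k, i) with i counting down-moves:
  k=0: S(0,0) = 11.1300
  k=1: S(1,0) = 14.7692; S(1,1) = 8.3875
  k=2: S(2,0) = 19.5984; S(2,1) = 11.1300; S(2,2) = 6.3208
  k=3: S(3,0) = 26.0066; S(3,1) = 14.7692; S(3,2) = 8.3875; S(3,3) = 4.7633
Terminal payoffs V(N, i) = max(S_T - K, 0):
  V(3,0) = 15.086566; V(3,1) = 3.849228; V(3,2) = 0.000000; V(3,3) = 0.000000
Backward induction: V(k, i) = exp(-r*dt) * [p * V(k+1, i) + (1-p) * V(k+1, i+1)].
  V(2,0) = exp(-r*dt) * [p*15.086566 + (1-p)*3.849228] = 8.808647
  V(2,1) = exp(-r*dt) * [p*3.849228 + (1-p)*0.000000] = 1.714523
  V(2,2) = exp(-r*dt) * [p*0.000000 + (1-p)*0.000000] = 0.000000
  V(1,0) = exp(-r*dt) * [p*8.808647 + (1-p)*1.714523] = 4.853935
  V(1,1) = exp(-r*dt) * [p*1.714523 + (1-p)*0.000000] = 0.763682
  V(0,0) = exp(-r*dt) * [p*4.853935 + (1-p)*0.763682] = 2.576453


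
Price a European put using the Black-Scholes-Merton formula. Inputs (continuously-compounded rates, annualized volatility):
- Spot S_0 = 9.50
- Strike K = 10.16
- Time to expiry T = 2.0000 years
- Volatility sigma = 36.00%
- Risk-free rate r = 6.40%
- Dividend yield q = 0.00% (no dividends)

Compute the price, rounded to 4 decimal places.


Answer: Price = 1.5851

Derivation:
d1 = (ln(S/K) + (r - q + 0.5*sigma^2) * T) / (sigma * sqrt(T)) = 0.37404644
d2 = d1 - sigma * sqrt(T) = -0.13507044
exp(-rT) = 0.87985338; exp(-qT) = 1.00000000
P = K * exp(-rT) * N(-d2) - S_0 * exp(-qT) * N(-d1)
N(-d1) = 0.35418488; N(-d2) = 0.55372191
P = 10.1600 * 0.87985338 * 0.55372191 - 9.5000 * 1.00000000 * 0.35418488 = 1.5851


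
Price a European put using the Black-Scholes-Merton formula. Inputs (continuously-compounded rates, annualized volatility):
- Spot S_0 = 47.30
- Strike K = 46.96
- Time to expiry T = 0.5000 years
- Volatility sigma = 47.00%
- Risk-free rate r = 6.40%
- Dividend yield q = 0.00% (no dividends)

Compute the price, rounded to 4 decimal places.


d1 = (ln(S/K) + (r - q + 0.5*sigma^2) * T) / (sigma * sqrt(T)) = 0.28416401
d2 = d1 - sigma * sqrt(T) = -0.04817618
exp(-rT) = 0.96850658; exp(-qT) = 1.00000000
P = K * exp(-rT) * N(-d2) - S_0 * exp(-qT) * N(-d1)
N(-d1) = 0.38814235; N(-d2) = 0.51921208
P = 46.9600 * 0.96850658 * 0.51921208 - 47.3000 * 1.00000000 * 0.38814235 = 5.2552

Answer: Price = 5.2552


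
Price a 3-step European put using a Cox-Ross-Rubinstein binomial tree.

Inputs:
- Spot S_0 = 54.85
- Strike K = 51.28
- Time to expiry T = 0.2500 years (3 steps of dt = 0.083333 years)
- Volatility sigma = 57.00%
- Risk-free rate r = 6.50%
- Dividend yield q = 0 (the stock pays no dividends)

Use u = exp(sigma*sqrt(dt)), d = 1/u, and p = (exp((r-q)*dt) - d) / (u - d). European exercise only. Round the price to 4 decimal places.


Answer: Price = V(0,0) = 4.3636

Derivation:
dt = T/N = 0.083333
u = exp(sigma*sqrt(dt)) = 1.178856; d = 1/u = 0.848280
p = (exp((r-q)*dt) - d) / (u - d) = 0.475386
Discount per step: exp(-r*dt) = 0.994598
Stock lattice S(k, i) with i counting down-moves:
  k=0: S(0,0) = 54.8500
  k=1: S(1,0) = 64.6603; S(1,1) = 46.5281
  k=2: S(2,0) = 76.2252; S(2,1) = 54.8500; S(2,2) = 39.4689
  k=3: S(3,0) = 89.8585; S(3,1) = 64.6603; S(3,2) = 46.5281; S(3,3) = 33.4807
Terminal payoffs V(N, i) = max(K - S_T, 0):
  V(3,0) = 0.000000; V(3,1) = 0.000000; V(3,2) = 4.751857; V(3,3) = 17.799348
Backward induction: V(k, i) = exp(-r*dt) * [p * V(k+1, i) + (1-p) * V(k+1, i+1)].
  V(2,0) = exp(-r*dt) * [p*0.000000 + (1-p)*0.000000] = 0.000000
  V(2,1) = exp(-r*dt) * [p*0.000000 + (1-p)*4.751857] = 2.479422
  V(2,2) = exp(-r*dt) * [p*4.751857 + (1-p)*17.799348] = 11.534103
  V(1,0) = exp(-r*dt) * [p*0.000000 + (1-p)*2.479422] = 1.293712
  V(1,1) = exp(-r*dt) * [p*2.479422 + (1-p)*11.534103] = 7.190577
  V(0,0) = exp(-r*dt) * [p*1.293712 + (1-p)*7.190577] = 4.363588


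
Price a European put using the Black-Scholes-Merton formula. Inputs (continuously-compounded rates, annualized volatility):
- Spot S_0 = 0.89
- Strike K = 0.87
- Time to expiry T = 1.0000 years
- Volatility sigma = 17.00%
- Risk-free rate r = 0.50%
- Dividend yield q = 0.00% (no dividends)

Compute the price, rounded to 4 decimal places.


d1 = (ln(S/K) + (r - q + 0.5*sigma^2) * T) / (sigma * sqrt(T)) = 0.24810736
d2 = d1 - sigma * sqrt(T) = 0.07810736
exp(-rT) = 0.99501248; exp(-qT) = 1.00000000
P = K * exp(-rT) * N(-d2) - S_0 * exp(-qT) * N(-d1)
N(-d1) = 0.40202567; N(-d2) = 0.46887133
P = 0.8700 * 0.99501248 * 0.46887133 - 0.8900 * 1.00000000 * 0.40202567 = 0.0481

Answer: Price = 0.0481


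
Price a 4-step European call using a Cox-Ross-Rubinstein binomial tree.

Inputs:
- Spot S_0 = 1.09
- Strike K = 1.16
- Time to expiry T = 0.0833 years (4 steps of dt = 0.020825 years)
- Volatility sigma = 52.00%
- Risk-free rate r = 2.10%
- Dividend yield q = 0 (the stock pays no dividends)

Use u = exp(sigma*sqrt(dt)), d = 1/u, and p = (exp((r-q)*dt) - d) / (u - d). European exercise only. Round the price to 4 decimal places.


Answer: Price = V(0,0) = 0.0420

Derivation:
dt = T/N = 0.020825
u = exp(sigma*sqrt(dt)) = 1.077928; d = 1/u = 0.927706
p = (exp((r-q)*dt) - d) / (u - d) = 0.484160
Discount per step: exp(-r*dt) = 0.999563
Stock lattice S(k, i) with i counting down-moves:
  k=0: S(0,0) = 1.0900
  k=1: S(1,0) = 1.1749; S(1,1) = 1.0112
  k=2: S(2,0) = 1.2665; S(2,1) = 1.0900; S(2,2) = 0.9381
  k=3: S(3,0) = 1.3652; S(3,1) = 1.1749; S(3,2) = 1.0112; S(3,3) = 0.8703
  k=4: S(4,0) = 1.4716; S(4,1) = 1.2665; S(4,2) = 1.0900; S(4,3) = 0.9381; S(4,4) = 0.8074
Terminal payoffs V(N, i) = max(S_T - K, 0):
  V(4,0) = 0.311585; V(4,1) = 0.106502; V(4,2) = 0.000000; V(4,3) = 0.000000; V(4,4) = 0.000000
Backward induction: V(k, i) = exp(-r*dt) * [p * V(k+1, i) + (1-p) * V(k+1, i+1)].
  V(3,0) = exp(-r*dt) * [p*0.311585 + (1-p)*0.106502] = 0.205705
  V(3,1) = exp(-r*dt) * [p*0.106502 + (1-p)*0.000000] = 0.051541
  V(3,2) = exp(-r*dt) * [p*0.000000 + (1-p)*0.000000] = 0.000000
  V(3,3) = exp(-r*dt) * [p*0.000000 + (1-p)*0.000000] = 0.000000
  V(2,0) = exp(-r*dt) * [p*0.205705 + (1-p)*0.051541] = 0.126126
  V(2,1) = exp(-r*dt) * [p*0.051541 + (1-p)*0.000000] = 0.024943
  V(2,2) = exp(-r*dt) * [p*0.000000 + (1-p)*0.000000] = 0.000000
  V(1,0) = exp(-r*dt) * [p*0.126126 + (1-p)*0.024943] = 0.073900
  V(1,1) = exp(-r*dt) * [p*0.024943 + (1-p)*0.000000] = 0.012071
  V(0,0) = exp(-r*dt) * [p*0.073900 + (1-p)*0.012071] = 0.041988


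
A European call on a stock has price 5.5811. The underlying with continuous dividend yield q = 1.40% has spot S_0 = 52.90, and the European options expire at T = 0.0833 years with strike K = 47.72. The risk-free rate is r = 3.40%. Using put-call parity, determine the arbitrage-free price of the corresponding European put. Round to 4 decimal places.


Answer: Put price = 0.3278

Derivation:
Put-call parity: C - P = S_0 * exp(-qT) - K * exp(-rT).
S_0 * exp(-qT) = 52.9000 * 0.99883448 = 52.83834398
K * exp(-rT) = 47.7200 * 0.99717181 = 47.58503863
P = C - S*exp(-qT) + K*exp(-rT)
P = 5.5811 - 52.83834398 + 47.58503863 = 0.3278


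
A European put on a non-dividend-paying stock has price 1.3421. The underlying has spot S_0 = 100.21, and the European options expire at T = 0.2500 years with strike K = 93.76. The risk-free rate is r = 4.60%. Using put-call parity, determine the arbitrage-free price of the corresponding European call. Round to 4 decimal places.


Answer: Call price = 8.8642

Derivation:
Put-call parity: C - P = S_0 * exp(-qT) - K * exp(-rT).
S_0 * exp(-qT) = 100.2100 * 1.00000000 = 100.21000000
K * exp(-rT) = 93.7600 * 0.98856587 = 92.68793618
C = P + S*exp(-qT) - K*exp(-rT)
C = 1.3421 + 100.21000000 - 92.68793618 = 8.8642


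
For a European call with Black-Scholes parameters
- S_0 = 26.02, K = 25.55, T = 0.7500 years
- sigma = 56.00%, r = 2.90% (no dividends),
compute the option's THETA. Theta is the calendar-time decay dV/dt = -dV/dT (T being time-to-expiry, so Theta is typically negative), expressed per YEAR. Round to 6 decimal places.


Answer: Theta = -3.500017

Derivation:
d1 = 0.3249206823; d2 = -0.1600535438
phi(d1) = 0.3784295859; exp(-qT) = 1.0000000000; exp(-rT) = 0.9784848257
Theta = -S*exp(-qT)*phi(d1)*sigma/(2*sqrt(T)) - r*K*exp(-rT)*N(d2) + q*S*exp(-qT)*N(d1)
N(d1) = 0.6273794484; N(d2) = 0.4364194480; sqrt(T) = 0.8660254038
Term 1 = -26.0200 * 1.0000000000 * 0.3784295859 * 0.5600 / (2 * 0.8660254038) = -3.1836093710
Term 2 = -0.0290 * 25.5500 * 0.9784848257 * 0.4364194480 = -0.3164077359
Term 3 = 0 (no dividend yield, q = 0)
Theta = -3.1836093710 + (-0.3164077359) + (0.0000000000) = -3.500017


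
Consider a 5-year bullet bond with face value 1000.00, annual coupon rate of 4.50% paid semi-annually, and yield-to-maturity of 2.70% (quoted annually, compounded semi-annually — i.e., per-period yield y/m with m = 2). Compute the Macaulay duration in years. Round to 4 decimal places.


Coupon per period c = face * coupon_rate / m = 22.500000
Periods per year m = 2; per-period yield y/m = 0.013500
Number of cashflows N = 10
Cashflows (t years, CF_t, discount factor 1/(1+y/m)^(m*t), PV):
  t = 0.5000: CF_t = 22.500000, DF = 0.986680, PV = 22.200296
  t = 1.0000: CF_t = 22.500000, DF = 0.973537, PV = 21.904584
  t = 1.5000: CF_t = 22.500000, DF = 0.960569, PV = 21.612811
  t = 2.0000: CF_t = 22.500000, DF = 0.947774, PV = 21.324925
  t = 2.5000: CF_t = 22.500000, DF = 0.935150, PV = 21.040873
  t = 3.0000: CF_t = 22.500000, DF = 0.922694, PV = 20.760605
  t = 3.5000: CF_t = 22.500000, DF = 0.910403, PV = 20.484070
  t = 4.0000: CF_t = 22.500000, DF = 0.898276, PV = 20.211218
  t = 4.5000: CF_t = 22.500000, DF = 0.886311, PV = 19.942001
  t = 5.0000: CF_t = 1022.500000, DF = 0.874505, PV = 894.181718
Price P = sum_t PV_t = 1083.663101
Macaulay numerator sum_t t * PV_t:
  t * PV_t at t = 0.5000: 11.100148
  t * PV_t at t = 1.0000: 21.904584
  t * PV_t at t = 1.5000: 32.419217
  t * PV_t at t = 2.0000: 42.649849
  t * PV_t at t = 2.5000: 52.602182
  t * PV_t at t = 3.0000: 62.281814
  t * PV_t at t = 3.5000: 71.694244
  t * PV_t at t = 4.0000: 80.844873
  t * PV_t at t = 4.5000: 89.739006
  t * PV_t at t = 5.0000: 4470.908591
Macaulay duration D = (sum_t t * PV_t) / P = 4936.144510 / 1083.663101 = 4.555055

Answer: Macaulay duration = 4.5551 years


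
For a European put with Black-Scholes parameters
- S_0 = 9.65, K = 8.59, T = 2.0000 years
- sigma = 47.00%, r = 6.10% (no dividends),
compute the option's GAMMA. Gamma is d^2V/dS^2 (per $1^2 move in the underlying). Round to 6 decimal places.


d1 = 0.6909474043; d2 = 0.0262670300
phi(d1) = 0.3142260364; exp(-qT) = 1.0000000000; exp(-rT) = 0.8851483685
Gamma = exp(-qT) * phi(d1) / (S * sigma * sqrt(T)) = 1.0000000000 * 0.3142260364 / (9.6500 * 0.4700 * 1.4142135624) = 0.048989

Answer: Gamma = 0.048989


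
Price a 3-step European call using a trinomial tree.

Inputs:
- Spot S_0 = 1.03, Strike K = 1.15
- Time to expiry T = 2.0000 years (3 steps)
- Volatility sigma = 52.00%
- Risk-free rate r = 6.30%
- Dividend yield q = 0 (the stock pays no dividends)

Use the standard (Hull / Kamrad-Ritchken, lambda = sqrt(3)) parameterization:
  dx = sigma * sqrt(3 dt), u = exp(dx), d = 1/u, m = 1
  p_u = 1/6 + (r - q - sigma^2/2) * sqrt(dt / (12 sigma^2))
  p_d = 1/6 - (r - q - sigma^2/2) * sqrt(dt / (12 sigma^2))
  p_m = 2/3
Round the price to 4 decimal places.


dt = T/N = 0.666667; dx = sigma*sqrt(3*dt) = 0.735391
u = exp(dx) = 2.086298; d = 1/u = 0.479318
p_u = 0.133940, p_m = 0.666667, p_d = 0.199393
Discount per step: exp(-r*dt) = 0.958870
Stock lattice S(k, j) with j the centered position index:
  k=0: S(0,+0) = 1.0300
  k=1: S(1,-1) = 0.4937; S(1,+0) = 1.0300; S(1,+1) = 2.1489
  k=2: S(2,-2) = 0.2366; S(2,-1) = 0.4937; S(2,+0) = 1.0300; S(2,+1) = 2.1489; S(2,+2) = 4.4832
  k=3: S(3,-3) = 0.1134; S(3,-2) = 0.2366; S(3,-1) = 0.4937; S(3,+0) = 1.0300; S(3,+1) = 2.1489; S(3,+2) = 4.4832; S(3,+3) = 9.3533
Terminal payoffs V(N, j) = max(S_T - K, 0):
  V(3,-3) = 0.000000; V(3,-2) = 0.000000; V(3,-1) = 0.000000; V(3,+0) = 0.000000; V(3,+1) = 0.998887; V(3,+2) = 3.333217; V(3,+3) = 8.203326
Backward induction: V(k, j) = exp(-r*dt) * [p_u * V(k+1, j+1) + p_m * V(k+1, j) + p_d * V(k+1, j-1)]
  V(2,-2) = exp(-r*dt) * [p_u*0.000000 + p_m*0.000000 + p_d*0.000000] = 0.000000
  V(2,-1) = exp(-r*dt) * [p_u*0.000000 + p_m*0.000000 + p_d*0.000000] = 0.000000
  V(2,+0) = exp(-r*dt) * [p_u*0.998887 + p_m*0.000000 + p_d*0.000000] = 0.128288
  V(2,+1) = exp(-r*dt) * [p_u*3.333217 + p_m*0.998887 + p_d*0.000000] = 1.066624
  V(2,+2) = exp(-r*dt) * [p_u*8.203326 + p_m*3.333217 + p_d*0.998887] = 3.375290
  V(1,-1) = exp(-r*dt) * [p_u*0.128288 + p_m*0.000000 + p_d*0.000000] = 0.016476
  V(1,+0) = exp(-r*dt) * [p_u*1.066624 + p_m*0.128288 + p_d*0.000000] = 0.218996
  V(1,+1) = exp(-r*dt) * [p_u*3.375290 + p_m*1.066624 + p_d*0.128288] = 1.139857
  V(0,+0) = exp(-r*dt) * [p_u*1.139857 + p_m*0.218996 + p_d*0.016476] = 0.289536

Answer: Price = V(0,0) = 0.2895


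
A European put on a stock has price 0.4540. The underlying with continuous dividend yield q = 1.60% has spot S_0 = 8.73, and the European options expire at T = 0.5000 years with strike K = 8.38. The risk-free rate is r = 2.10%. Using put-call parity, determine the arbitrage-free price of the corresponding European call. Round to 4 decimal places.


Put-call parity: C - P = S_0 * exp(-qT) - K * exp(-rT).
S_0 * exp(-qT) = 8.7300 * 0.99203191 = 8.66043862
K * exp(-rT) = 8.3800 * 0.98955493 = 8.29247033
C = P + S*exp(-qT) - K*exp(-rT)
C = 0.4540 + 8.66043862 - 8.29247033 = 0.8220

Answer: Call price = 0.8220


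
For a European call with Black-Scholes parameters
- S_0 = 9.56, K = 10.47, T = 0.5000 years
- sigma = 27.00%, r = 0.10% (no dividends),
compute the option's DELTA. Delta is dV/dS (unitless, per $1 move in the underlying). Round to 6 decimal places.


Answer: Delta = 0.352649

Derivation:
d1 = -0.3781779800; d2 = -0.5690968109
phi(d1) = 0.3714103268; exp(-qT) = 1.0000000000; exp(-rT) = 0.9995001250
N(d1) = 0.3526491912
Delta = exp(-qT) * N(d1) = 1.0000000000 * 0.3526491912 = 0.352649


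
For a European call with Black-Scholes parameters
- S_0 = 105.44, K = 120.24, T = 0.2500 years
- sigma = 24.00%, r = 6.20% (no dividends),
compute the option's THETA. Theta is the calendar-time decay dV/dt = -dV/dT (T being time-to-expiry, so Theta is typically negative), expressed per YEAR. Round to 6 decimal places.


d1 = -0.9053972891; d2 = -1.0253972891
phi(d1) = 0.2647920021; exp(-qT) = 1.0000000000; exp(-rT) = 0.9846195068
Theta = -S*exp(-qT)*phi(d1)*sigma/(2*sqrt(T)) - r*K*exp(-rT)*N(d2) + q*S*exp(-qT)*N(d1)
N(d1) = 0.1826274757; N(d2) = 0.1525878834; sqrt(T) = 0.5000000000
Term 1 = -105.4400 * 1.0000000000 * 0.2647920021 * 0.2400 / (2 * 0.5000000000) = -6.7007204883
Term 2 = -0.0620 * 120.2400 * 0.9846195068 * 0.1525878834 = -1.1200286745
Term 3 = 0 (no dividend yield, q = 0)
Theta = -6.7007204883 + (-1.1200286745) + (0.0000000000) = -7.820749

Answer: Theta = -7.820749


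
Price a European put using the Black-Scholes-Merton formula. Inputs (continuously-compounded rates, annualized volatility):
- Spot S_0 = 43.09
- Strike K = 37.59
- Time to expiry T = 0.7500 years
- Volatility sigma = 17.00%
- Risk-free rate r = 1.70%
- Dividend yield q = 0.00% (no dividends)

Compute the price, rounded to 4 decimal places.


d1 = (ln(S/K) + (r - q + 0.5*sigma^2) * T) / (sigma * sqrt(T)) = 1.08773058
d2 = d1 - sigma * sqrt(T) = 0.94050627
exp(-rT) = 0.98733094; exp(-qT) = 1.00000000
P = K * exp(-rT) * N(-d2) - S_0 * exp(-qT) * N(-d1)
N(-d1) = 0.13835703; N(-d2) = 0.17347897
P = 37.5900 * 0.98733094 * 0.17347897 - 43.0900 * 1.00000000 * 0.13835703 = 0.4767

Answer: Price = 0.4767


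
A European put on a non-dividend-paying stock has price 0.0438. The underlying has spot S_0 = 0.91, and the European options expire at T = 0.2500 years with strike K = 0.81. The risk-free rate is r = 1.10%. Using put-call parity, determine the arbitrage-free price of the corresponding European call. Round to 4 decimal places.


Put-call parity: C - P = S_0 * exp(-qT) - K * exp(-rT).
S_0 * exp(-qT) = 0.9100 * 1.00000000 = 0.91000000
K * exp(-rT) = 0.8100 * 0.99725378 = 0.80777556
C = P + S*exp(-qT) - K*exp(-rT)
C = 0.0438 + 0.91000000 - 0.80777556 = 0.1460

Answer: Call price = 0.1460


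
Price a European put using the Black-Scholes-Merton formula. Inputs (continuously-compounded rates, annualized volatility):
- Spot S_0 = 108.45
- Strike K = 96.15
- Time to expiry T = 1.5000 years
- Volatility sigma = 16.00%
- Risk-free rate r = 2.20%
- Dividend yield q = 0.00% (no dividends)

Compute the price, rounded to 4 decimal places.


Answer: Price = 2.4321

Derivation:
d1 = (ln(S/K) + (r - q + 0.5*sigma^2) * T) / (sigma * sqrt(T)) = 0.88069243
d2 = d1 - sigma * sqrt(T) = 0.68473325
exp(-rT) = 0.96753856; exp(-qT) = 1.00000000
P = K * exp(-rT) * N(-d2) - S_0 * exp(-qT) * N(-d1)
N(-d1) = 0.18924216; N(-d2) = 0.24675613
P = 96.1500 * 0.96753856 * 0.24675613 - 108.4500 * 1.00000000 * 0.18924216 = 2.4321


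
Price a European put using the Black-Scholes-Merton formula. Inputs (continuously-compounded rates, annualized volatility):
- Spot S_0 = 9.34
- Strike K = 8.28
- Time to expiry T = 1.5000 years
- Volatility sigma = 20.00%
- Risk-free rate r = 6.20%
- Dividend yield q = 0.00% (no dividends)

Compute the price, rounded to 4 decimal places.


d1 = (ln(S/K) + (r - q + 0.5*sigma^2) * T) / (sigma * sqrt(T)) = 0.99393469
d2 = d1 - sigma * sqrt(T) = 0.74898572
exp(-rT) = 0.91119350; exp(-qT) = 1.00000000
P = K * exp(-rT) * N(-d2) - S_0 * exp(-qT) * N(-d1)
N(-d1) = 0.16012733; N(-d2) = 0.22693291
P = 8.2800 * 0.91119350 * 0.22693291 - 9.3400 * 1.00000000 * 0.16012733 = 0.2165

Answer: Price = 0.2165


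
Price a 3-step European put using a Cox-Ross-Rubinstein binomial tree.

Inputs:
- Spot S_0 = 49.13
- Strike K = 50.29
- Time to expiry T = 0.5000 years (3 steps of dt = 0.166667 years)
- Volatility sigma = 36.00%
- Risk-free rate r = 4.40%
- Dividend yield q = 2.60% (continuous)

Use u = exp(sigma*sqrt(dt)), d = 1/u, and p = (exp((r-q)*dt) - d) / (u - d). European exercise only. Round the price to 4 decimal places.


Answer: Price = V(0,0) = 5.6999

Derivation:
dt = T/N = 0.166667
u = exp(sigma*sqrt(dt)) = 1.158319; d = 1/u = 0.863320
p = (exp((r-q)*dt) - d) / (u - d) = 0.473508
Discount per step: exp(-r*dt) = 0.992693
Stock lattice S(k, i) with i counting down-moves:
  k=0: S(0,0) = 49.1300
  k=1: S(1,0) = 56.9082; S(1,1) = 42.4149
  k=2: S(2,0) = 65.9178; S(2,1) = 49.1300; S(2,2) = 36.6177
  k=3: S(3,0) = 76.3538; S(3,1) = 56.9082; S(3,2) = 42.4149; S(3,3) = 31.6128
Terminal payoffs V(N, i) = max(K - S_T, 0):
  V(3,0) = 0.000000; V(3,1) = 0.000000; V(3,2) = 7.875068; V(3,3) = 18.677213
Backward induction: V(k, i) = exp(-r*dt) * [p * V(k+1, i) + (1-p) * V(k+1, i+1)].
  V(2,0) = exp(-r*dt) * [p*0.000000 + (1-p)*0.000000] = 0.000000
  V(2,1) = exp(-r*dt) * [p*0.000000 + (1-p)*7.875068] = 4.115863
  V(2,2) = exp(-r*dt) * [p*7.875068 + (1-p)*18.677213] = 13.463213
  V(1,0) = exp(-r*dt) * [p*0.000000 + (1-p)*4.115863] = 2.151134
  V(1,1) = exp(-r*dt) * [p*4.115863 + (1-p)*13.463213] = 8.971133
  V(0,0) = exp(-r*dt) * [p*2.151134 + (1-p)*8.971133] = 5.699853


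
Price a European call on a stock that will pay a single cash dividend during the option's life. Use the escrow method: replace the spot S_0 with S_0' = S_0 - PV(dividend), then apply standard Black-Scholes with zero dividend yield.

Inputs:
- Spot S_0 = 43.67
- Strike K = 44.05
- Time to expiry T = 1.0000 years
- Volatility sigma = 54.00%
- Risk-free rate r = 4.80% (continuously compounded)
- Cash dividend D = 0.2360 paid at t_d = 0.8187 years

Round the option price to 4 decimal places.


PV(D) = D * exp(-r * t_d) = 0.2360 * 0.96146453 = 0.22690563
S_0' = S_0 - PV(D) = 43.6700 - 0.22690563 = 43.44309437
d1 = (ln(S_0'/K) + (r + sigma^2/2)*T) / (sigma*sqrt(T)) = 0.33319732
d2 = d1 - sigma*sqrt(T) = -0.20680268
exp(-rT) = 0.95313379
N(d1) = 0.63050733; N(d2) = 0.41808198
C = S_0' * N(d1) - K * exp(-rT) * N(d2) = 43.44309437 * 0.63050733 - 44.0500 * 0.95313379 * 0.41808198 = 9.8378

Answer: Price = 9.8378


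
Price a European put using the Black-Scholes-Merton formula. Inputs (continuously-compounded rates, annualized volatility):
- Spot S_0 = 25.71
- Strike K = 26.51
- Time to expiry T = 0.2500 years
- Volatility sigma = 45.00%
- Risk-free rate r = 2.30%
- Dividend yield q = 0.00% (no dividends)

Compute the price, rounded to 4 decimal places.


Answer: Price = 2.6701

Derivation:
d1 = (ln(S/K) + (r - q + 0.5*sigma^2) * T) / (sigma * sqrt(T)) = 0.00186889
d2 = d1 - sigma * sqrt(T) = -0.22313111
exp(-rT) = 0.99426650; exp(-qT) = 1.00000000
P = K * exp(-rT) * N(-d2) - S_0 * exp(-qT) * N(-d1)
N(-d1) = 0.49925442; N(-d2) = 0.58828327
P = 26.5100 * 0.99426650 * 0.58828327 - 25.7100 * 1.00000000 * 0.49925442 = 2.6701


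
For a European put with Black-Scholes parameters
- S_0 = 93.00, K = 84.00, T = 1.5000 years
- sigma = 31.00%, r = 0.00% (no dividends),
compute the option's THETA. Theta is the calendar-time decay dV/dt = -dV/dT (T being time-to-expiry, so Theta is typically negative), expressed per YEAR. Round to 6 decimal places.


Answer: Theta = -4.228107

Derivation:
d1 = 0.4579168160; d2 = 0.0782459059
phi(d1) = 0.3592335883; exp(-qT) = 1.0000000000; exp(-rT) = 1.0000000000
Theta = -S*exp(-qT)*phi(d1)*sigma/(2*sqrt(T)) + r*K*exp(-rT)*N(-d2) - q*S*exp(-qT)*N(-d1)
N(-d1) = 0.3235061025; N(-d2) = 0.4688162231; sqrt(T) = 1.2247448714
Term 1 = -93.0000 * 1.0000000000 * 0.3592335883 * 0.3100 / (2 * 1.2247448714) = -4.2281068460
Term 2 = 0.0000 * 84.0000 * 1.0000000000 * 0.4688162231 = 0.0000000000
Term 3 = 0 (no dividend yield, q = 0)
Theta = -4.2281068460 + (0.0000000000) + (0.0000000000) = -4.228107


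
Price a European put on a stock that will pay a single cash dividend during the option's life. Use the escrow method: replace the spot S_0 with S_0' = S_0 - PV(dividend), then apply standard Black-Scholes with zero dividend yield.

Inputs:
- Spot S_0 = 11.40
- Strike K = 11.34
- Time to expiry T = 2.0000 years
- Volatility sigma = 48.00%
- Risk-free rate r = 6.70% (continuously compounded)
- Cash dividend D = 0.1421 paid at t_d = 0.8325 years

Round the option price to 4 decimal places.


Answer: Price = 2.1878

Derivation:
PV(D) = D * exp(-r * t_d) = 0.1421 * 0.94574954 = 0.13439101
S_0' = S_0 - PV(D) = 11.4000 - 0.13439101 = 11.26560899
d1 = (ln(S_0'/K) + (r + sigma^2/2)*T) / (sigma*sqrt(T)) = 0.52711619
d2 = d1 - sigma*sqrt(T) = -0.15170632
exp(-rT) = 0.87459006
N(-d1) = 0.29905645; N(-d2) = 0.56029071
P = K * exp(-rT) * N(-d2) - S_0' * N(-d1) = 11.3400 * 0.87459006 * 0.56029071 - 11.26560899 * 0.29905645 = 2.1878


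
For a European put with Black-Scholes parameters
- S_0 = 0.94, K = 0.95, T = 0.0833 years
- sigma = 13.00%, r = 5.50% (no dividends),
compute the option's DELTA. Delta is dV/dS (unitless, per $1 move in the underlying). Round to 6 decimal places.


d1 = -0.1411697084; d2 = -0.1786899696
phi(d1) = 0.3949867826; exp(-qT) = 1.0000000000; exp(-rT) = 0.9954289791
N(-d1) = 0.5561320622
Delta = -exp(-qT) * N(-d1) = -1.0000000000 * 0.5561320622 = -0.556132

Answer: Delta = -0.556132


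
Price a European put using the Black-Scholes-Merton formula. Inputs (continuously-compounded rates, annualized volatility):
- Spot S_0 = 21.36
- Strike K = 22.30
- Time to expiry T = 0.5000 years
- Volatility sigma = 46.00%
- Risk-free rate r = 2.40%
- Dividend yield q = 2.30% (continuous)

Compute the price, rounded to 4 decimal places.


d1 = (ln(S/K) + (r - q + 0.5*sigma^2) * T) / (sigma * sqrt(T)) = 0.03176857
d2 = d1 - sigma * sqrt(T) = -0.29350055
exp(-rT) = 0.98807171; exp(-qT) = 0.98856587
P = K * exp(-rT) * N(-d2) - S_0 * exp(-qT) * N(-d1)
N(-d1) = 0.48732830; N(-d2) = 0.61543021
P = 22.3000 * 0.98807171 * 0.61543021 - 21.3600 * 0.98856587 * 0.48732830 = 3.2701

Answer: Price = 3.2701


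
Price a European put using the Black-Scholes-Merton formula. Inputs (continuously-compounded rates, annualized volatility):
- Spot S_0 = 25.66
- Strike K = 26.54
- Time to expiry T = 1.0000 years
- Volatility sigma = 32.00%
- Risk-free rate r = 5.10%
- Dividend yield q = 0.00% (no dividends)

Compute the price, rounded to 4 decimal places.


d1 = (ln(S/K) + (r - q + 0.5*sigma^2) * T) / (sigma * sqrt(T)) = 0.21400103
d2 = d1 - sigma * sqrt(T) = -0.10599897
exp(-rT) = 0.95027867; exp(-qT) = 1.00000000
P = K * exp(-rT) * N(-d2) - S_0 * exp(-qT) * N(-d1)
N(-d1) = 0.41527313; N(-d2) = 0.54220841
P = 26.5400 * 0.95027867 * 0.54220841 - 25.6600 * 1.00000000 * 0.41527313 = 3.0188

Answer: Price = 3.0188


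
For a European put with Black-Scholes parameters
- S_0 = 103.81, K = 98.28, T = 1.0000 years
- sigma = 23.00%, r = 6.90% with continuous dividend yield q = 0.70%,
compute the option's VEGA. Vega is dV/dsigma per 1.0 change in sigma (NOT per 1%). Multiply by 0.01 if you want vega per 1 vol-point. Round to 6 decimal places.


d1 = 0.6225728589; d2 = 0.3925728589
phi(d1) = 0.3286581864; exp(-qT) = 0.9930244429; exp(-rT) = 0.9333266801
Vega = S * exp(-qT) * phi(d1) * sqrt(T) = 103.8100 * 0.9930244429 * 0.3286581864 * 1.0000000000 = 33.880014

Answer: Vega = 33.880014


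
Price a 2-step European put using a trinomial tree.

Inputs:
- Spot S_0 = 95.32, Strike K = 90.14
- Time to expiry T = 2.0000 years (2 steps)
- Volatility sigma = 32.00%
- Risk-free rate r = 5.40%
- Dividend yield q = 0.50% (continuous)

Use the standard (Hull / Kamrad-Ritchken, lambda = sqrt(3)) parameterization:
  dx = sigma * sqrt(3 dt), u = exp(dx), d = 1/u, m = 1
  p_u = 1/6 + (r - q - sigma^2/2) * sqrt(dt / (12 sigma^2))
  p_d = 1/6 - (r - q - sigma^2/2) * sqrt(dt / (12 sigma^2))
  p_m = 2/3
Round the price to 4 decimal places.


Answer: Price = V(0,0) = 8.6393

Derivation:
dt = T/N = 1.000000; dx = sigma*sqrt(3*dt) = 0.554256
u = exp(dx) = 1.740646; d = 1/u = 0.574499
p_u = 0.164682, p_m = 0.666667, p_d = 0.168651
Discount per step: exp(-r*dt) = 0.947432
Stock lattice S(k, j) with j the centered position index:
  k=0: S(0,+0) = 95.3200
  k=1: S(1,-1) = 54.7613; S(1,+0) = 95.3200; S(1,+1) = 165.9184
  k=2: S(2,-2) = 31.4603; S(2,-1) = 54.7613; S(2,+0) = 95.3200; S(2,+1) = 165.9184; S(2,+2) = 288.8051
Terminal payoffs V(N, j) = max(K - S_T, 0):
  V(2,-2) = 58.679678; V(2,-1) = 35.378719; V(2,+0) = 0.000000; V(2,+1) = 0.000000; V(2,+2) = 0.000000
Backward induction: V(k, j) = exp(-r*dt) * [p_u * V(k+1, j+1) + p_m * V(k+1, j) + p_d * V(k+1, j-1)]
  V(1,-1) = exp(-r*dt) * [p_u*0.000000 + p_m*35.378719 + p_d*58.679678] = 31.722127
  V(1,+0) = exp(-r*dt) * [p_u*0.000000 + p_m*0.000000 + p_d*35.378719] = 5.653012
  V(1,+1) = exp(-r*dt) * [p_u*0.000000 + p_m*0.000000 + p_d*0.000000] = 0.000000
  V(0,+0) = exp(-r*dt) * [p_u*0.000000 + p_m*5.653012 + p_d*31.722127] = 8.639305
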